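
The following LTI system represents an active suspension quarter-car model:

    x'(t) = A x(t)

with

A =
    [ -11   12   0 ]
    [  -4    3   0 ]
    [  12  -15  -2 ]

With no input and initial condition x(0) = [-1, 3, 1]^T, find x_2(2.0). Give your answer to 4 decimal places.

det(sI - A) = s^3 - (tr A)s^2 + (M11 + M22 + M33)s - det A, where Mii is the 2×2 principal minor of A obtained by deleting row i and column i.
tr A = (-11) + 3 + (-2) = -10; M11 = 3·(-2) - 0·(-15) = -6 - 0 = -6; M22 = (-11)·(-2) - 0·12 = 22 - 0 = 22; M33 = (-11)·3 - 12·(-4) = -33 - (-48) = 15; sum of minors = 31.
det A = (-11)·(3·(-2) - 0·(-15)) - 12·((-4)·(-2) - 0·12) + 0·((-4)·(-15) - 3·12) = (-11)·(-6) - 12·8 + 0·24 = -30.
So p(s) = det(sI - A) = s^3 + 10s^2 + 31s + 30.
Rational-root test: any integer root divides 30. Testing small divisors, s = -2 works: p(-2) = -8 + 40 + (-62) + 30 = 0, so (s + 2) is a factor.
Dividing, p(s) = (s + 2)(s^2 + 8s + 15).
Factor s^2 + 8s + 15: two numbers with sum -8 and product 15 are -3 and -5, so s^2 + 8s + 15 = (s + 3)(s + 5).
Hence p(s) = (s + 2) (s + 3) (s + 5), with roots -5, -3, -2.
The eigenvalues -5, -3, -2 are distinct and real, so A is diagonalisable and x(t) = e^{At} x(0) = V diag(e^{λ_i t}) V^{-1} x(0), where the columns of V are the eigenvectors.
λ = -5: A - (-5)I = [[-6, 12, 0], [-4, 8, 0], [12, -15, 3]]. v must be orthogonal to every row; (row 1) × (row 3) = [36, 18, -54], so take v_1 = [2, 1, -3]^T.
λ = -3: A - (-3)I = [[-8, 12, 0], [-4, 6, 0], [12, -15, 1]]. v must be orthogonal to every row; (row 1) × (row 3) = [12, 8, -24], so take v_2 = [-3, -2, 6]^T.
λ = -2: A - (-2)I = [[-9, 12, 0], [-4, 5, 0], [12, -15, 0]]. v must be orthogonal to every row; (row 1) × (row 2) = [0, 0, 3], so take v_3 = [0, 0, 1]^T.
V = [v_1 v_2 v_3] = [[2, -3, 0], [1, -2, 0], [-3, 6, 1]] has det V = -1, so V^{-1} = adj(V)/det V = [[2, -3, 0], [1, -2, 0], [0, 3, 1]].
Modal coordinates z(0) = V^{-1} x(0): 2·(-1) + (-3)·3 + 0·1 = -11; 1·(-1) + (-2)·3 + 0·1 = -7; 0·(-1) + 3·3 + 1·1 = 10; so z(0) = [-11, -7, 10]^T.
x_2(t) = Σ_i (v_i)_2 · z_i(0) · e^{λ_i t} (row 2 of V times the modal terms).
x_2(2.0) = 1·(-11)·e^{-5·2.0} + (-2)·(-7)·e^{-3·2.0} + 0·10·e^{-2·2.0} = (-11)·0.000045 + 14·0.002479 + 0·0.018316 = 0.0342.

0.0342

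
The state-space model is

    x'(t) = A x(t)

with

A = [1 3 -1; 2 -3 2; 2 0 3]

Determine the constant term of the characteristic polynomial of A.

Expand det(sI - A) for the 3×3 matrix.
p(s) = s^3 - s^2 - 13s + 21.
(Check: constant term = det(-A) = (-1)^3 det A = 21; coefficient of s^2 = -tr A = -1.)
The constant term is 21.

21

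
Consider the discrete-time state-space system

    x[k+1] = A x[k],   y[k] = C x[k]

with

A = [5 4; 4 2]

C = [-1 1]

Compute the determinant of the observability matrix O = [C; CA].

3

CA = [[-1, -2]]
Observability matrix O = [C; CA] = [[-1, 1], [-1, -2]]
det(O) = (-1)·(-2) - 1·(-1) = 2 - (-1) = 3
Since det(O) ≠ 0, rank(O) = 2 and the system is completely observable.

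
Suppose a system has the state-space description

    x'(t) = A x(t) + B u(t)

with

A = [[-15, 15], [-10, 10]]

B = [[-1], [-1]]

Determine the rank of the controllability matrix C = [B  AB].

AB = [[0], [0]]
Controllability matrix C = [B  AB] = [[-1, 0], [-1, 0]]
Every column of C is a scalar multiple of column 1 = [-1, -1] (multipliers 1, 0), so the columns span a one-dimensional space.
C ≠ 0, hence rank(C) = 1.
rank(C) = 1 < n = 2, so the pair (A, B) is not completely controllable.

1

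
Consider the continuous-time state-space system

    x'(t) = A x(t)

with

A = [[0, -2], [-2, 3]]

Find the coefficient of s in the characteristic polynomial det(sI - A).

-3

For a 2×2 matrix, det(sI - A) = s^2 - (tr A)s + det A.
tr A = 3, det A = -4.
So p(s) = s^2 - 3s - 4.
The coefficient of s is -3.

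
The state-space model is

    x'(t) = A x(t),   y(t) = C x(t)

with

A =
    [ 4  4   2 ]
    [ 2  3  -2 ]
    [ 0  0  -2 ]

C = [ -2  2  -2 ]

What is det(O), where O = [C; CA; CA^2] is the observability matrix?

CA = [[-4, -2, -4]]
CA^2 = [[-20, -22, 4]]
Observability matrix O = [C; CA; CA^2] = [[-2, 2, -2], [-4, -2, -4], [-20, -22, 4]]
Expanding along the first row, det(O) = (-2)·((-2)·4 - (-4)·(-22)) - 2·((-4)·4 - (-4)·(-20)) + (-2)·((-4)·(-22) - (-2)·(-20)) = (-2)·(-96) - 2·(-96) + (-2)·48 = 288
Since det(O) ≠ 0, rank(O) = 3 and the system is completely observable.

288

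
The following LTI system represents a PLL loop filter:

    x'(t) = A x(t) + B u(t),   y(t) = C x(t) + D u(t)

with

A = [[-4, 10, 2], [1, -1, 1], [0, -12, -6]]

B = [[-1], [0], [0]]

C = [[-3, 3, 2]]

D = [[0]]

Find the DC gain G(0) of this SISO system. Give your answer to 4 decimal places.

G(0) = C(-A)^{-1}B + D = -C A^{-1} B + D.
det A = -36, so A^{-1} = (1/-36)·adj(A) = [[-1/2, -1, -1/3], [-1/6, -2/3, -1/6], [1/3, 4/3, 1/6]]
A^{-1} B = [1/2, 1/6, -1/3]^T
C A^{-1} B = -5/3
G(0) = D - C A^{-1} B = 0 - (-5/3) = 5/3 ≈ 1.6667

1.6667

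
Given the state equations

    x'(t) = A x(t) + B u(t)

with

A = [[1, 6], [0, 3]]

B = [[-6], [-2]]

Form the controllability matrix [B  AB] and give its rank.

AB = [[-18], [-6]]
Controllability matrix C = [B  AB] = [[-6, -18], [-2, -6]]
Every column of C is a scalar multiple of column 1 = [-6, -2] (multipliers 1, 3), so the columns span a one-dimensional space.
C ≠ 0, hence rank(C) = 1.
rank(C) = 1 < n = 2, so the pair (A, B) is not completely controllable.

1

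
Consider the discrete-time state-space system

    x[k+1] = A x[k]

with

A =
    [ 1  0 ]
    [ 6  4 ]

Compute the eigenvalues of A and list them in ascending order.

det(zI - A) = z^2 - (tr A)z + det A, with tr A = 1 + 4 = 5 and det A = 1·4 - 0·6 = 4 - 0 = 4.
So p(z) = det(zI - A) = z^2 - 5z + 4.
Factor z^2 - 5z + 4: two numbers with sum 5 and product 4 are 4 and 1, so z^2 - 5z + 4 = (z - 4)(z - 1).
Hence p(z) = (z - 4) (z - 1), with roots 1, 4.

1, 4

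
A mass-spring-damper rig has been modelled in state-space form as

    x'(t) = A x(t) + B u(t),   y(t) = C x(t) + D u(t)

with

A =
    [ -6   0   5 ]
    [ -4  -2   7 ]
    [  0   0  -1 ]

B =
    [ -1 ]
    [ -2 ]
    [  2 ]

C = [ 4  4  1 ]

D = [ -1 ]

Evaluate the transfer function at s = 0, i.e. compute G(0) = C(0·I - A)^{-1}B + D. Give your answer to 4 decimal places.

19.0000

G(0) = C(-A)^{-1}B + D = -C A^{-1} B + D.
det A = -12, so A^{-1} = (1/-12)·adj(A) = [[-1/6, 0, -5/6], [1/3, -1/2, -11/6], [0, 0, -1]]
A^{-1} B = [-3/2, -3, -2]^T
C A^{-1} B = -20
G(0) = D - C A^{-1} B = -1 - (-20) = 19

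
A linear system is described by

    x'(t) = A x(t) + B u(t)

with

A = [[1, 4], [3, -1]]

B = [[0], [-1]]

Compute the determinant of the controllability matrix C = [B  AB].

AB = [[-4], [1]]
Controllability matrix C = [B  AB] = [[0, -4], [-1, 1]]
det(C) = 0·1 - (-4)·(-1) = 0 - 4 = -4
Since det(C) ≠ 0, rank(C) = 2 and the system is completely controllable.

-4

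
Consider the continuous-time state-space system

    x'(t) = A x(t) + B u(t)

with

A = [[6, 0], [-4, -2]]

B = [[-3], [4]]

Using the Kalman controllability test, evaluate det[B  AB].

AB = [[-18], [4]]
Controllability matrix C = [B  AB] = [[-3, -18], [4, 4]]
det(C) = (-3)·4 - (-18)·4 = -12 - (-72) = 60
Since det(C) ≠ 0, rank(C) = 2 and the system is completely controllable.

60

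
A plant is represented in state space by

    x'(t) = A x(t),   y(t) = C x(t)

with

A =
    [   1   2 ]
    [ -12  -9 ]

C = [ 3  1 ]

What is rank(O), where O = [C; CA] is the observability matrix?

1

CA = [[-9, -3]]
Observability matrix O = [C; CA] = [[3, 1], [-9, -3]]
Every row of O is a scalar multiple of row 1 = [3, 1] (multipliers 1, -3), so the rows span a one-dimensional space.
O ≠ 0, hence rank(O) = 1.
rank(O) = 1 < n = 2, so the pair (A, C) is not completely observable.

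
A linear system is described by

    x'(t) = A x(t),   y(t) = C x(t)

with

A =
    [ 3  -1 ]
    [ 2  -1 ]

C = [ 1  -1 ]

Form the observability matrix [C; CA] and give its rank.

2

CA = [[1, 0]]
Observability matrix O = [C; CA] = [[1, -1], [1, 0]]
det(O) = 1·0 - (-1)·1 = 0 - (-1) = 1 ≠ 0, so rank(O) = 2.
rank(O) = 2 = n, so the pair (A, C) is completely observable.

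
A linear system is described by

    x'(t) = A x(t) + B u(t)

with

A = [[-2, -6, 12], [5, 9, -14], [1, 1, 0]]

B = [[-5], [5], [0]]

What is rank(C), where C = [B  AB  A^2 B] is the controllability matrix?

1

AB = [[-20], [20], [0]]
A^2B = [[-80], [80], [0]]
Controllability matrix C = [B  AB  A^2B] = [[-5, -20, -80], [5, 20, 80], [0, 0, 0]]
Every column of C is a scalar multiple of column 1 = [-5, 5, 0] (multipliers 1, 4, 16), so the columns span a one-dimensional space.
C ≠ 0, hence rank(C) = 1.
rank(C) = 1 < n = 3, so the pair (A, B) is not completely controllable.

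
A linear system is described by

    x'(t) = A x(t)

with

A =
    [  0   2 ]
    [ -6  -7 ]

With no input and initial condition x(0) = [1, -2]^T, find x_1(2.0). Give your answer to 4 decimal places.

0.0003

det(sI - A) = s^2 - (tr A)s + det A, with tr A = 0 + (-7) = -7 and det A = 0·(-7) - 2·(-6) = 0 - (-12) = 12.
So p(s) = det(sI - A) = s^2 + 7s + 12.
Factor s^2 + 7s + 12: two numbers with sum -7 and product 12 are -3 and -4, so s^2 + 7s + 12 = (s + 3)(s + 4).
Hence p(s) = (s + 3) (s + 4), with roots -4, -3.
The eigenvalues -4, -3 are distinct and real, so A is diagonalisable and x(t) = e^{At} x(0) = V diag(e^{λ_i t}) V^{-1} x(0), where the columns of V are the eigenvectors.
λ = -4: A - (-4)I = [[4, 2], [-6, -3]]. Row 1 gives 4·v1 + 2·v2 = 0, so take v_1 = [1, -2]^T.
λ = -3: A - (-3)I = [[3, 2], [-6, -4]]. Row 1 gives 3·v1 + 2·v2 = 0, so take v_2 = [2, -3]^T.
V = [v_1 v_2] = [[1, 2], [-2, -3]] has det V = 1, so V^{-1} = adj(V)/det V = [[-3, -2], [2, 1]].
Modal coordinates z(0) = V^{-1} x(0): (-3)·1 + (-2)·(-2) = 1; 2·1 + 1·(-2) = 0; so z(0) = [1, 0]^T.
x_1(t) = Σ_i (v_i)_1 · z_i(0) · e^{λ_i t} (row 1 of V times the modal terms).
x_1(2.0) = 1·1·e^{-4·2.0} + 2·0·e^{-3·2.0} = 1·0.000335 + 0·0.002479 = 0.0003.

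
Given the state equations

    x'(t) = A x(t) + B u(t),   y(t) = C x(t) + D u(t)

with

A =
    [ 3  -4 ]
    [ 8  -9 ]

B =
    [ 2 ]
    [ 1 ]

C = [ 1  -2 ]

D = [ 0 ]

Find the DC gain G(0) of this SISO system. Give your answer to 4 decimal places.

-2.4000

G(0) = C(-A)^{-1}B + D = -C A^{-1} B + D.
det A = 5, so A^{-1} = (1/5)·adj(A) = [[-9/5, 4/5], [-8/5, 3/5]]
A^{-1} B = [-14/5, -13/5]^T
C A^{-1} B = 12/5
G(0) = D - C A^{-1} B = 0 - (12/5) = -12/5 ≈ -2.4000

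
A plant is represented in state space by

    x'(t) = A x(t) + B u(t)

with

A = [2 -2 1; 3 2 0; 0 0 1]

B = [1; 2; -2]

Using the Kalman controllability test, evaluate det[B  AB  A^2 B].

AB = [[-4], [7], [-2]]
A^2B = [[-24], [2], [-2]]
Controllability matrix C = [B  AB  A^2B] = [[1, -4, -24], [2, 7, 2], [-2, -2, -2]]
Expanding along the first row, det(C) = 1·(7·(-2) - 2·(-2)) - (-4)·(2·(-2) - 2·(-2)) + (-24)·(2·(-2) - 7·(-2)) = 1·(-10) - (-4)·0 + (-24)·10 = -250
Since det(C) ≠ 0, rank(C) = 3 and the system is completely controllable.

-250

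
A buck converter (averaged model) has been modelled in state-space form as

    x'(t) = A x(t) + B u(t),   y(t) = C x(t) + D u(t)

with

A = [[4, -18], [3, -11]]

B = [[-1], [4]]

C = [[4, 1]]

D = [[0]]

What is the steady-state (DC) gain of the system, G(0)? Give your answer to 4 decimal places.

-35.1000

G(0) = C(-A)^{-1}B + D = -C A^{-1} B + D.
det A = 10, so A^{-1} = (1/10)·adj(A) = [[-11/10, 9/5], [-3/10, 2/5]]
A^{-1} B = [83/10, 19/10]^T
C A^{-1} B = 351/10
G(0) = D - C A^{-1} B = 0 - (351/10) = -351/10 ≈ -35.1000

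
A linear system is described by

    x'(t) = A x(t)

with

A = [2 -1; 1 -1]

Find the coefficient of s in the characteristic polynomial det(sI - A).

-1

For a 2×2 matrix, det(sI - A) = s^2 - (tr A)s + det A.
tr A = 1, det A = -1.
So p(s) = s^2 - s - 1.
The coefficient of s is -1.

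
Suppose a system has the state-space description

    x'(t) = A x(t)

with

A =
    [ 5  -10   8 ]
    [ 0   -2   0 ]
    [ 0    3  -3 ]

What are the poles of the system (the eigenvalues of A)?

det(sI - A) = s^3 - (tr A)s^2 + (M11 + M22 + M33)s - det A, where Mii is the 2×2 principal minor of A obtained by deleting row i and column i.
tr A = 5 + (-2) + (-3) = 0; M11 = (-2)·(-3) - 0·3 = 6 - 0 = 6; M22 = 5·(-3) - 8·0 = -15 - 0 = -15; M33 = 5·(-2) - (-10)·0 = -10 - 0 = -10; sum of minors = -19.
det A = 5·((-2)·(-3) - 0·3) - (-10)·(0·(-3) - 0·0) + 8·(0·3 - (-2)·0) = 5·6 - (-10)·0 + 8·0 = 30.
So p(s) = det(sI - A) = s^3 - 19s - 30.
Rational-root test: any integer root divides -30. Testing small divisors, s = -2 works: p(-2) = -8 + 0 + 38 + (-30) = 0, so (s + 2) is a factor.
Dividing, p(s) = (s + 2)(s^2 - 2s - 15).
Factor s^2 - 2s - 15: two numbers with sum 2 and product -15 are 5 and -3, so s^2 - 2s - 15 = (s - 5)(s + 3).
Hence p(s) = (s - 5) (s + 2) (s + 3), with roots -3, -2, 5.
At least one eigenvalue has non-negative real part, so the system is not asymptotically stable.

-3, -2, 5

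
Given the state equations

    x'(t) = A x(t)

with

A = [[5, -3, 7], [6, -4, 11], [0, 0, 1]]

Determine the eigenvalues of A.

det(sI - A) = s^3 - (tr A)s^2 + (M11 + M22 + M33)s - det A, where Mii is the 2×2 principal minor of A obtained by deleting row i and column i.
tr A = 5 + (-4) + 1 = 2; M11 = (-4)·1 - 11·0 = -4 - 0 = -4; M22 = 5·1 - 7·0 = 5 - 0 = 5; M33 = 5·(-4) - (-3)·6 = -20 - (-18) = -2; sum of minors = -1.
det A = 5·((-4)·1 - 11·0) - (-3)·(6·1 - 11·0) + 7·(6·0 - (-4)·0) = 5·(-4) - (-3)·6 + 7·0 = -2.
So p(s) = det(sI - A) = s^3 - 2s^2 - s + 2.
Rational-root test: any integer root divides 2. Testing small divisors, s = -1 works: p(-1) = -1 + (-2) + 1 + 2 = 0, so (s + 1) is a factor.
Dividing, p(s) = (s + 1)(s^2 - 3s + 2).
Factor s^2 - 3s + 2: two numbers with sum 3 and product 2 are 2 and 1, so s^2 - 3s + 2 = (s - 2)(s - 1).
Hence p(s) = (s - 2) (s - 1) (s + 1), with roots -1, 1, 2.
At least one eigenvalue has non-negative real part, so the system is not asymptotically stable.

-1, 1, 2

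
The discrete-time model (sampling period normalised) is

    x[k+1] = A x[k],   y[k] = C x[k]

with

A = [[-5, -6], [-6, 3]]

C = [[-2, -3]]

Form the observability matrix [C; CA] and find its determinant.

78

CA = [[28, 3]]
Observability matrix O = [C; CA] = [[-2, -3], [28, 3]]
det(O) = (-2)·3 - (-3)·28 = -6 - (-84) = 78
Since det(O) ≠ 0, rank(O) = 2 and the system is completely observable.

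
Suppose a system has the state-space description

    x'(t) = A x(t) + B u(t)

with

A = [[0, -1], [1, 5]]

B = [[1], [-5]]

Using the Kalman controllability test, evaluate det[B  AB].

AB = [[5], [-24]]
Controllability matrix C = [B  AB] = [[1, 5], [-5, -24]]
det(C) = 1·(-24) - 5·(-5) = -24 - (-25) = 1
Since det(C) ≠ 0, rank(C) = 2 and the system is completely controllable.

1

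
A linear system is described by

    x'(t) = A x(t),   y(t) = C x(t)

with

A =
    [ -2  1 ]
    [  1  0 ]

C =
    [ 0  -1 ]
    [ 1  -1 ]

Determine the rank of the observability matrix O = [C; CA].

CA = [[-1, 0], [-3, 1]]
Observability matrix O = [C; CA] = [[0, -1], [1, -1], [-1, 0], [-3, 1]]
Take the 2×2 submatrix of O formed by rows 1, 2: [[0, -1], [1, -1]]. Its determinant is 0·(-1) - (-1)·1 = 0 - (-1) = 1 ≠ 0.
So rank(O) ≥ 2; since O has 2 columns, rank(O) = 2.
rank(O) = 2 = n, so the pair (A, C) is completely observable.

2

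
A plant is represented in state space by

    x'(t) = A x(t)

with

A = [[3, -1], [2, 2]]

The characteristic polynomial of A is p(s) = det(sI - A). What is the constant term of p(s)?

8

For a 2×2 matrix, det(sI - A) = s^2 - (tr A)s + det A.
tr A = 5, det A = 8.
So p(s) = s^2 - 5s + 8.
The constant term is 8.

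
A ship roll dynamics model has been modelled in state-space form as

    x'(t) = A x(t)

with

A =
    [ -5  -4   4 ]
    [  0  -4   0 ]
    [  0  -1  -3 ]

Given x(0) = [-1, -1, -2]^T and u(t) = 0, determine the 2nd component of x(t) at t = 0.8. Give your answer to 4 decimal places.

-0.0408

det(sI - A) = s^3 - (tr A)s^2 + (M11 + M22 + M33)s - det A, where Mii is the 2×2 principal minor of A obtained by deleting row i and column i.
tr A = (-5) + (-4) + (-3) = -12; M11 = (-4)·(-3) - 0·(-1) = 12 - 0 = 12; M22 = (-5)·(-3) - 4·0 = 15 - 0 = 15; M33 = (-5)·(-4) - (-4)·0 = 20 - 0 = 20; sum of minors = 47.
det A = (-5)·((-4)·(-3) - 0·(-1)) - (-4)·(0·(-3) - 0·0) + 4·(0·(-1) - (-4)·0) = (-5)·12 - (-4)·0 + 4·0 = -60.
So p(s) = det(sI - A) = s^3 + 12s^2 + 47s + 60.
Rational-root test: any integer root divides 60. Testing small divisors, s = -3 works: p(-3) = -27 + 108 + (-141) + 60 = 0, so (s + 3) is a factor.
Dividing, p(s) = (s + 3)(s^2 + 9s + 20).
Factor s^2 + 9s + 20: two numbers with sum -9 and product 20 are -4 and -5, so s^2 + 9s + 20 = (s + 4)(s + 5).
Hence p(s) = (s + 3) (s + 4) (s + 5), with roots -5, -4, -3.
The eigenvalues -5, -4, -3 are distinct and real, so A is diagonalisable and x(t) = e^{At} x(0) = V diag(e^{λ_i t}) V^{-1} x(0), where the columns of V are the eigenvectors.
λ = -5: A - (-5)I = [[0, -4, 4], [0, 1, 0], [0, -1, 2]]. v must be orthogonal to every row; (row 1) × (row 2) = [-4, 0, 0], so take v_1 = [1, 0, 0]^T.
λ = -4: A - (-4)I = [[-1, -4, 4], [0, 0, 0], [0, -1, 1]]. v must be orthogonal to every row; (row 1) × (row 3) = [0, 1, 1], so take v_2 = [0, 1, 1]^T.
λ = -3: A - (-3)I = [[-2, -4, 4], [0, -1, 0], [0, -1, 0]]. v must be orthogonal to every row; (row 1) × (row 2) = [4, 0, 2], so take v_3 = [2, 0, 1]^T.
V = [v_1 v_2 v_3] = [[1, 0, 2], [0, 1, 0], [0, 1, 1]] has det V = 1, so V^{-1} = adj(V)/det V = [[1, 2, -2], [0, 1, 0], [0, -1, 1]].
Modal coordinates z(0) = V^{-1} x(0): 1·(-1) + 2·(-1) + (-2)·(-2) = 1; 0·(-1) + 1·(-1) + 0·(-2) = -1; 0·(-1) + (-1)·(-1) + 1·(-2) = -1; so z(0) = [1, -1, -1]^T.
x_2(t) = Σ_i (v_i)_2 · z_i(0) · e^{λ_i t} (row 2 of V times the modal terms).
x_2(0.8) = 0·1·e^{-5·0.8} + 1·(-1)·e^{-4·0.8} + 0·(-1)·e^{-3·0.8} = 0·0.018316 + (-1)·0.040762 + 0·0.090718 = -0.0408.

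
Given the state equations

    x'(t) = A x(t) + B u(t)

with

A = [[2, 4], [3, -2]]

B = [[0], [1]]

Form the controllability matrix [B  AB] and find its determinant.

-4

AB = [[4], [-2]]
Controllability matrix C = [B  AB] = [[0, 4], [1, -2]]
det(C) = 0·(-2) - 4·1 = 0 - 4 = -4
Since det(C) ≠ 0, rank(C) = 2 and the system is completely controllable.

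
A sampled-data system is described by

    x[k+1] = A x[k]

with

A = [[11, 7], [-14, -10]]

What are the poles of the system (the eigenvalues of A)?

det(zI - A) = z^2 - (tr A)z + det A, with tr A = 11 + (-10) = 1 and det A = 11·(-10) - 7·(-14) = -110 - (-98) = -12.
So p(z) = det(zI - A) = z^2 - z - 12.
Factor z^2 - z - 12: two numbers with sum 1 and product -12 are 4 and -3, so z^2 - z - 12 = (z - 4)(z + 3).
Hence p(z) = (z - 4) (z + 3), with roots -3, 4.

-3, 4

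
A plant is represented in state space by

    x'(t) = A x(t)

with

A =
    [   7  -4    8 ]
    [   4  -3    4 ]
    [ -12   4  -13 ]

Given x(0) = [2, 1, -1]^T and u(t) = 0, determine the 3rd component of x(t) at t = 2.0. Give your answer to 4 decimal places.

det(sI - A) = s^3 - (tr A)s^2 + (M11 + M22 + M33)s - det A, where Mii is the 2×2 principal minor of A obtained by deleting row i and column i.
tr A = 7 + (-3) + (-13) = -9; M11 = (-3)·(-13) - 4·4 = 39 - 16 = 23; M22 = 7·(-13) - 8·(-12) = -91 - (-96) = 5; M33 = 7·(-3) - (-4)·4 = -21 - (-16) = -5; sum of minors = 23.
det A = 7·((-3)·(-13) - 4·4) - (-4)·(4·(-13) - 4·(-12)) + 8·(4·4 - (-3)·(-12)) = 7·23 - (-4)·(-4) + 8·(-20) = -15.
So p(s) = det(sI - A) = s^3 + 9s^2 + 23s + 15.
Rational-root test: any integer root divides 15. Testing small divisors, s = -1 works: p(-1) = -1 + 9 + (-23) + 15 = 0, so (s + 1) is a factor.
Dividing, p(s) = (s + 1)(s^2 + 8s + 15).
Factor s^2 + 8s + 15: two numbers with sum -8 and product 15 are -3 and -5, so s^2 + 8s + 15 = (s + 3)(s + 5).
Hence p(s) = (s + 1) (s + 3) (s + 5), with roots -5, -3, -1.
The eigenvalues -5, -3, -1 are distinct and real, so A is diagonalisable and x(t) = e^{At} x(0) = V diag(e^{λ_i t}) V^{-1} x(0), where the columns of V are the eigenvectors.
λ = -5: A - (-5)I = [[12, -4, 8], [4, 2, 4], [-12, 4, -8]]. v must be orthogonal to every row; (row 1) × (row 2) = [-32, -16, 40], so take v_1 = [4, 2, -5]^T.
λ = -3: A - (-3)I = [[10, -4, 8], [4, 0, 4], [-12, 4, -10]]. v must be orthogonal to every row; (row 1) × (row 2) = [-16, -8, 16], so take v_2 = [2, 1, -2]^T.
λ = -1: A - (-1)I = [[8, -4, 8], [4, -2, 4], [-12, 4, -12]]. v must be orthogonal to every row; (row 1) × (row 3) = [16, 0, -16], so take v_3 = [1, 0, -1]^T.
V = [v_1 v_2 v_3] = [[4, 2, 1], [2, 1, 0], [-5, -2, -1]] has det V = 1, so V^{-1} = adj(V)/det V = [[-1, 0, -1], [2, 1, 2], [1, -2, 0]].
Modal coordinates z(0) = V^{-1} x(0): (-1)·2 + 0·1 + (-1)·(-1) = -1; 2·2 + 1·1 + 2·(-1) = 3; 1·2 + (-2)·1 + 0·(-1) = 0; so z(0) = [-1, 3, 0]^T.
x_3(t) = Σ_i (v_i)_3 · z_i(0) · e^{λ_i t} (row 3 of V times the modal terms).
x_3(2.0) = (-5)·(-1)·e^{-5·2.0} + (-2)·3·e^{-3·2.0} + (-1)·0·e^{-1·2.0} = 5·0.000045 + (-6)·0.002479 + 0·0.135335 = -0.0146.

-0.0146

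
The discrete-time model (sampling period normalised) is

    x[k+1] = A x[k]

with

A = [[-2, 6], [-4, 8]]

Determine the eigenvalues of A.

det(zI - A) = z^2 - (tr A)z + det A, with tr A = (-2) + 8 = 6 and det A = (-2)·8 - 6·(-4) = -16 - (-24) = 8.
So p(z) = det(zI - A) = z^2 - 6z + 8.
Factor z^2 - 6z + 8: two numbers with sum 6 and product 8 are 4 and 2, so z^2 - 6z + 8 = (z - 4)(z - 2).
Hence p(z) = (z - 4) (z - 2), with roots 2, 4.

2, 4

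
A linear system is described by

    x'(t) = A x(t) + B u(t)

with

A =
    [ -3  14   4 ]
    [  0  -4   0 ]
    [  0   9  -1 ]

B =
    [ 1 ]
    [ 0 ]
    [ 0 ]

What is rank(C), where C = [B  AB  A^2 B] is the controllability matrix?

AB = [[-3], [0], [0]]
A^2B = [[9], [0], [0]]
Controllability matrix C = [B  AB  A^2B] = [[1, -3, 9], [0, 0, 0], [0, 0, 0]]
Every column of C is a scalar multiple of column 1 = [1, 0, 0] (multipliers 1, -3, 9), so the columns span a one-dimensional space.
C ≠ 0, hence rank(C) = 1.
rank(C) = 1 < n = 3, so the pair (A, B) is not completely controllable.

1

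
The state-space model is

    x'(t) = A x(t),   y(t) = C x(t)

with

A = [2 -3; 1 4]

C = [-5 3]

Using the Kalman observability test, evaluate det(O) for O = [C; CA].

-114

CA = [[-7, 27]]
Observability matrix O = [C; CA] = [[-5, 3], [-7, 27]]
det(O) = (-5)·27 - 3·(-7) = -135 - (-21) = -114
Since det(O) ≠ 0, rank(O) = 2 and the system is completely observable.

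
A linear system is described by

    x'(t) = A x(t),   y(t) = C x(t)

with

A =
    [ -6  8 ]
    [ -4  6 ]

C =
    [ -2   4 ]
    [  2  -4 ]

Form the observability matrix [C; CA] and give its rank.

CA = [[-4, 8], [4, -8]]
Observability matrix O = [C; CA] = [[-2, 4], [2, -4], [-4, 8], [4, -8]]
Every row of O is a scalar multiple of row 1 = [-2, 4] (multipliers 1, -1, 2, -2), so the rows span a one-dimensional space.
O ≠ 0, hence rank(O) = 1.
rank(O) = 1 < n = 2, so the pair (A, C) is not completely observable.

1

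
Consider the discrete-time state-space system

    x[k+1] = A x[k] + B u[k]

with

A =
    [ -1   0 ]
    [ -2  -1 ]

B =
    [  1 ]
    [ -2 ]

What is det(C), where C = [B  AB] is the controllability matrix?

AB = [[-1], [0]]
Controllability matrix C = [B  AB] = [[1, -1], [-2, 0]]
det(C) = 1·0 - (-1)·(-2) = 0 - 2 = -2
Since det(C) ≠ 0, rank(C) = 2 and the system is completely controllable.

-2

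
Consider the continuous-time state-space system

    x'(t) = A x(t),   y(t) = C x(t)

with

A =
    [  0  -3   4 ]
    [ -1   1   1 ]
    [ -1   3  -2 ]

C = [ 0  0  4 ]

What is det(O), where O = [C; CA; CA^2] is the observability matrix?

192

CA = [[-4, 12, -8]]
CA^2 = [[-4, 0, 12]]
Observability matrix O = [C; CA; CA^2] = [[0, 0, 4], [-4, 12, -8], [-4, 0, 12]]
Expanding along the first row, det(O) = 0·(12·12 - (-8)·0) - 0·((-4)·12 - (-8)·(-4)) + 4·((-4)·0 - 12·(-4)) = 0·144 - 0·(-80) + 4·48 = 192
Since det(O) ≠ 0, rank(O) = 3 and the system is completely observable.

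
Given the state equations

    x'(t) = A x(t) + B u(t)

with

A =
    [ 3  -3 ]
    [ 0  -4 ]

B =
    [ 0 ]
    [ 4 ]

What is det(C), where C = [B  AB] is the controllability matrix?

AB = [[-12], [-16]]
Controllability matrix C = [B  AB] = [[0, -12], [4, -16]]
det(C) = 0·(-16) - (-12)·4 = 0 - (-48) = 48
Since det(C) ≠ 0, rank(C) = 2 and the system is completely controllable.

48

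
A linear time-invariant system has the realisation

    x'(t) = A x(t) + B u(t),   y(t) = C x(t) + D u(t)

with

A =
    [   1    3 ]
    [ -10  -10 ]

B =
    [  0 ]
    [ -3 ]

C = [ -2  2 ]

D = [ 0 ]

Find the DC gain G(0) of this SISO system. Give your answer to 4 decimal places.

1.2000

G(0) = C(-A)^{-1}B + D = -C A^{-1} B + D.
det A = 20, so A^{-1} = (1/20)·adj(A) = [[-1/2, -3/20], [1/2, 1/20]]
A^{-1} B = [9/20, -3/20]^T
C A^{-1} B = -6/5
G(0) = D - C A^{-1} B = 0 - (-6/5) = 6/5 ≈ 1.2000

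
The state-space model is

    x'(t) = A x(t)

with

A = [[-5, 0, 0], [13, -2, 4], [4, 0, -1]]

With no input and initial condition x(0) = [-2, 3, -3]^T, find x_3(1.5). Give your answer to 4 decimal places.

det(sI - A) = s^3 - (tr A)s^2 + (M11 + M22 + M33)s - det A, where Mii is the 2×2 principal minor of A obtained by deleting row i and column i.
tr A = (-5) + (-2) + (-1) = -8; M11 = (-2)·(-1) - 4·0 = 2 - 0 = 2; M22 = (-5)·(-1) - 0·4 = 5 - 0 = 5; M33 = (-5)·(-2) - 0·13 = 10 - 0 = 10; sum of minors = 17.
det A = (-5)·((-2)·(-1) - 4·0) - 0·(13·(-1) - 4·4) + 0·(13·0 - (-2)·4) = (-5)·2 - 0·(-29) + 0·8 = -10.
So p(s) = det(sI - A) = s^3 + 8s^2 + 17s + 10.
Rational-root test: any integer root divides 10. Testing small divisors, s = -1 works: p(-1) = -1 + 8 + (-17) + 10 = 0, so (s + 1) is a factor.
Dividing, p(s) = (s + 1)(s^2 + 7s + 10).
Factor s^2 + 7s + 10: two numbers with sum -7 and product 10 are -2 and -5, so s^2 + 7s + 10 = (s + 2)(s + 5).
Hence p(s) = (s + 1) (s + 2) (s + 5), with roots -5, -2, -1.
The eigenvalues -5, -2, -1 are distinct and real, so A is diagonalisable and x(t) = e^{At} x(0) = V diag(e^{λ_i t}) V^{-1} x(0), where the columns of V are the eigenvectors.
λ = -5: A - (-5)I = [[0, 0, 0], [13, 3, 4], [4, 0, 4]]. v must be orthogonal to every row; (row 2) × (row 3) = [12, -36, -12], so take v_1 = [-1, 3, 1]^T.
λ = -2: A - (-2)I = [[-3, 0, 0], [13, 0, 4], [4, 0, 1]]. v must be orthogonal to every row; (row 1) × (row 2) = [0, 12, 0], so take v_2 = [0, 1, 0]^T.
λ = -1: A - (-1)I = [[-4, 0, 0], [13, -1, 4], [4, 0, 0]]. v must be orthogonal to every row; (row 1) × (row 2) = [0, 16, 4], so take v_3 = [0, -4, -1]^T.
V = [v_1 v_2 v_3] = [[-1, 0, 0], [3, 1, -4], [1, 0, -1]] has det V = 1, so V^{-1} = adj(V)/det V = [[-1, 0, 0], [-1, 1, -4], [-1, 0, -1]].
Modal coordinates z(0) = V^{-1} x(0): (-1)·(-2) + 0·3 + 0·(-3) = 2; (-1)·(-2) + 1·3 + (-4)·(-3) = 17; (-1)·(-2) + 0·3 + (-1)·(-3) = 5; so z(0) = [2, 17, 5]^T.
x_3(t) = Σ_i (v_i)_3 · z_i(0) · e^{λ_i t} (row 3 of V times the modal terms).
x_3(1.5) = 1·2·e^{-5·1.5} + 0·17·e^{-2·1.5} + (-1)·5·e^{-1·1.5} = 2·0.000553 + 0·0.049787 + (-5)·0.223130 = -1.1145.

-1.1145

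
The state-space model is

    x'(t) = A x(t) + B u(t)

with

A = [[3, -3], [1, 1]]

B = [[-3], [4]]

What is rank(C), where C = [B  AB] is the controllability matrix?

AB = [[-21], [1]]
Controllability matrix C = [B  AB] = [[-3, -21], [4, 1]]
det(C) = (-3)·1 - (-21)·4 = -3 - (-84) = 81 ≠ 0, so rank(C) = 2.
rank(C) = 2 = n, so the pair (A, B) is completely controllable.

2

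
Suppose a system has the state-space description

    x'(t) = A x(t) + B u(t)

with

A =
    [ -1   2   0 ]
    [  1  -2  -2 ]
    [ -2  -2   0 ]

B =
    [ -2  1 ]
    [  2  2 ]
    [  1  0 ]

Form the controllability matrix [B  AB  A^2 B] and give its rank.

3

AB = [[6, 3], [-8, -3], [0, -6]]
A^2B = [[-22, -9], [22, 21], [4, 0]]
Controllability matrix C = [B  AB  A^2B] = [[-2, 1, 6, 3, -22, -9], [2, 2, -8, -3, 22, 21], [1, 0, 0, -6, 4, 0]]
Take the 3×3 submatrix of C formed by columns 1, 2, 3: [[-2, 1, 6], [2, 2, -8], [1, 0, 0]]. Its determinant is (-2)·(2·0 - (-8)·0) - 1·(2·0 - (-8)·1) + 6·(2·0 - 2·1) = (-2)·0 - 1·8 + 6·(-2) = -20 ≠ 0.
So rank(C) ≥ 3; since C has 3 rows, rank(C) = 3.
rank(C) = 3 = n, so the pair (A, B) is completely controllable.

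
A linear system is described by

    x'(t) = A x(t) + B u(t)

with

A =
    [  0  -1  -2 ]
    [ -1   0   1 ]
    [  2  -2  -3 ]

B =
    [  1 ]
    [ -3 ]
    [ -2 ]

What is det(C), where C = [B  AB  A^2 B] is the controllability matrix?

608

AB = [[7], [-3], [14]]
A^2B = [[-25], [7], [-22]]
Controllability matrix C = [B  AB  A^2B] = [[1, 7, -25], [-3, -3, 7], [-2, 14, -22]]
Expanding along the first row, det(C) = 1·((-3)·(-22) - 7·14) - 7·((-3)·(-22) - 7·(-2)) + (-25)·((-3)·14 - (-3)·(-2)) = 1·(-32) - 7·80 + (-25)·(-48) = 608
Since det(C) ≠ 0, rank(C) = 3 and the system is completely controllable.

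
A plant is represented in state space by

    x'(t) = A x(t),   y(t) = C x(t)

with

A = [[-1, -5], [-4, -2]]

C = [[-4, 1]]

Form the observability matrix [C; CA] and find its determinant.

CA = [[0, 18]]
Observability matrix O = [C; CA] = [[-4, 1], [0, 18]]
det(O) = (-4)·18 - 1·0 = -72 - 0 = -72
Since det(O) ≠ 0, rank(O) = 2 and the system is completely observable.

-72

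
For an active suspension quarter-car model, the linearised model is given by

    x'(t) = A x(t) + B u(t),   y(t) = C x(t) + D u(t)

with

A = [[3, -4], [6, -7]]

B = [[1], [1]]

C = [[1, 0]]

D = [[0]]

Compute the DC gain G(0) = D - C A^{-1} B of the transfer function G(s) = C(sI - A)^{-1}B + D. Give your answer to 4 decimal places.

1.0000

G(0) = C(-A)^{-1}B + D = -C A^{-1} B + D.
det A = 3, so A^{-1} = (1/3)·adj(A) = [[-7/3, 4/3], [-2, 1]]
A^{-1} B = [-1, -1]^T
C A^{-1} B = -1
G(0) = D - C A^{-1} B = 0 - (-1) = 1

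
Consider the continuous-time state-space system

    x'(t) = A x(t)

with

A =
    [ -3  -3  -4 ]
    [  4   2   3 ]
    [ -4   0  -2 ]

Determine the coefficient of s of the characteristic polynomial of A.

Expand det(sI - A) for the 3×3 matrix.
p(s) = s^3 + 3s^2 - 8s + 8.
(Check: constant term = det(-A) = (-1)^3 det A = 8; coefficient of s^2 = -tr A = 3.)
The coefficient of s is -8.

-8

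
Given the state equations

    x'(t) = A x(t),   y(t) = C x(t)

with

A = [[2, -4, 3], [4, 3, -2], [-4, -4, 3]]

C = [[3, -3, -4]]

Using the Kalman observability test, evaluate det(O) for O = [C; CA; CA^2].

4366

CA = [[10, -5, 3]]
CA^2 = [[-12, -67, 49]]
Observability matrix O = [C; CA; CA^2] = [[3, -3, -4], [10, -5, 3], [-12, -67, 49]]
Expanding along the first row, det(O) = 3·((-5)·49 - 3·(-67)) - (-3)·(10·49 - 3·(-12)) + (-4)·(10·(-67) - (-5)·(-12)) = 3·(-44) - (-3)·526 + (-4)·(-730) = 4366
Since det(O) ≠ 0, rank(O) = 3 and the system is completely observable.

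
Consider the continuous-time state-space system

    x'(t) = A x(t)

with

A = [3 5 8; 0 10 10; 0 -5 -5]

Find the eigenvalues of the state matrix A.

det(sI - A) = s^3 - (tr A)s^2 + (M11 + M22 + M33)s - det A, where Mii is the 2×2 principal minor of A obtained by deleting row i and column i.
tr A = 3 + 10 + (-5) = 8; M11 = 10·(-5) - 10·(-5) = -50 - (-50) = 0; M22 = 3·(-5) - 8·0 = -15 - 0 = -15; M33 = 3·10 - 5·0 = 30 - 0 = 30; sum of minors = 15.
det A = 3·(10·(-5) - 10·(-5)) - 5·(0·(-5) - 10·0) + 8·(0·(-5) - 10·0) = 3·0 - 5·0 + 8·0 = 0.
So p(s) = det(sI - A) = s^3 - 8s^2 + 15s.
The constant term is 0, so p(s) = s(s^2 - 8s + 15).
Factor s^2 - 8s + 15: two numbers with sum 8 and product 15 are 5 and 3, so s^2 - 8s + 15 = (s - 5)(s - 3).
Hence p(s) = s (s - 5) (s - 3), with roots 0, 3, 5.
At least one eigenvalue has non-negative real part, so the system is not asymptotically stable.

0, 3, 5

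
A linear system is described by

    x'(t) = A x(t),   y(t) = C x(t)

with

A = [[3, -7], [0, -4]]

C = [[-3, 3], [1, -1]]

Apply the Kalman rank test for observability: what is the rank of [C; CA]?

1

CA = [[-9, 9], [3, -3]]
Observability matrix O = [C; CA] = [[-3, 3], [1, -1], [-9, 9], [3, -3]]
Every row of O is a scalar multiple of row 1 = [-3, 3] (multipliers 1, -1/3, 3, -1), so the rows span a one-dimensional space.
O ≠ 0, hence rank(O) = 1.
rank(O) = 1 < n = 2, so the pair (A, C) is not completely observable.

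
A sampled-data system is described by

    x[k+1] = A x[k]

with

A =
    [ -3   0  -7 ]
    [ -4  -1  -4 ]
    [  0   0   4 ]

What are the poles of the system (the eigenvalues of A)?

-3, -1, 4

det(zI - A) = z^3 - (tr A)z^2 + (M11 + M22 + M33)z - det A, where Mii is the 2×2 principal minor of A obtained by deleting row i and column i.
tr A = (-3) + (-1) + 4 = 0; M11 = (-1)·4 - (-4)·0 = -4 - 0 = -4; M22 = (-3)·4 - (-7)·0 = -12 - 0 = -12; M33 = (-3)·(-1) - 0·(-4) = 3 - 0 = 3; sum of minors = -13.
det A = (-3)·((-1)·4 - (-4)·0) - 0·((-4)·4 - (-4)·0) + (-7)·((-4)·0 - (-1)·0) = (-3)·(-4) - 0·(-16) + (-7)·0 = 12.
So p(z) = det(zI - A) = z^3 - 13z - 12.
Rational-root test: any integer root divides -12. Testing small divisors, z = -1 works: p(-1) = -1 + 0 + 13 + (-12) = 0, so (z + 1) is a factor.
Dividing, p(z) = (z + 1)(z^2 - z - 12).
Factor z^2 - z - 12: two numbers with sum 1 and product -12 are 4 and -3, so z^2 - z - 12 = (z - 4)(z + 3).
Hence p(z) = (z - 4) (z + 1) (z + 3), with roots -3, -1, 4.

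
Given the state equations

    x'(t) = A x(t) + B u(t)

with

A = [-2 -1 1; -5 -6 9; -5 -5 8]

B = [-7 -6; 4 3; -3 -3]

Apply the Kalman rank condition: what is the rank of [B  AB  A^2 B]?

AB = [[7, 6], [-16, -15], [-9, -9]]
A^2B = [[-7, -6], [-20, -21], [-27, -27]]
Controllability matrix C = [B  AB  A^2B] = [[-7, -6, 7, 6, -7, -6], [4, 3, -16, -15, -20, -21], [-3, -3, -9, -9, -27, -27]]
The rows r1, r2, r3 of C are linearly dependent: -r1 - r2 + r3 = 0 (check each entry), so rank(C) ≤ 2.
The 2×2 minor from rows 1, 2, columns 1, 2 is (-7)·3 - (-6)·4 = -21 - (-24) = 3 ≠ 0, so rank(C) = 2.
rank(C) = 2 < n = 3, so the pair (A, B) is not completely controllable.

2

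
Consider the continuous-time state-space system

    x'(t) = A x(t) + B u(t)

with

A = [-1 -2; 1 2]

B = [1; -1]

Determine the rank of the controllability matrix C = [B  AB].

1

AB = [[1], [-1]]
Controllability matrix C = [B  AB] = [[1, 1], [-1, -1]]
Every column of C is a scalar multiple of column 1 = [1, -1] (multipliers 1, 1), so the columns span a one-dimensional space.
C ≠ 0, hence rank(C) = 1.
rank(C) = 1 < n = 2, so the pair (A, B) is not completely controllable.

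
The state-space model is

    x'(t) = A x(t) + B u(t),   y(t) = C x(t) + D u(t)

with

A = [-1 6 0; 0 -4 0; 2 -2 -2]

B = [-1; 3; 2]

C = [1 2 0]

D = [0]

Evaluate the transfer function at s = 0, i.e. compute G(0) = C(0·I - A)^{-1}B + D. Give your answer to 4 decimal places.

G(0) = C(-A)^{-1}B + D = -C A^{-1} B + D.
det A = -8, so A^{-1} = (1/-8)·adj(A) = [[-1, -3/2, 0], [0, -1/4, 0], [-1, -5/4, -1/2]]
A^{-1} B = [-7/2, -3/4, -15/4]^T
C A^{-1} B = -5
G(0) = D - C A^{-1} B = 0 - (-5) = 5

5.0000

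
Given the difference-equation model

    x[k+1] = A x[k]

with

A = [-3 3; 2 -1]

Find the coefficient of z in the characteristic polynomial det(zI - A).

4

For a 2×2 matrix, det(zI - A) = z^2 - (tr A)z + det A.
tr A = -4, det A = -3.
So p(z) = z^2 + 4z - 3.
The coefficient of z is 4.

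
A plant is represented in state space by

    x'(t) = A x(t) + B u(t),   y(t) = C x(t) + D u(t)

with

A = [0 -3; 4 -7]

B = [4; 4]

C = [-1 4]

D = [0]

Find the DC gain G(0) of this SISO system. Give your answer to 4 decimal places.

G(0) = C(-A)^{-1}B + D = -C A^{-1} B + D.
det A = 12, so A^{-1} = (1/12)·adj(A) = [[-7/12, 1/4], [-1/3, 0]]
A^{-1} B = [-4/3, -4/3]^T
C A^{-1} B = -4
G(0) = D - C A^{-1} B = 0 - (-4) = 4

4.0000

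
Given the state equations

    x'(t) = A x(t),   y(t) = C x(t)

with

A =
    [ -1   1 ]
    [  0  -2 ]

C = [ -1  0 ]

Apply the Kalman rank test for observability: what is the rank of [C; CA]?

CA = [[1, -1]]
Observability matrix O = [C; CA] = [[-1, 0], [1, -1]]
det(O) = (-1)·(-1) - 0·1 = 1 - 0 = 1 ≠ 0, so rank(O) = 2.
rank(O) = 2 = n, so the pair (A, C) is completely observable.

2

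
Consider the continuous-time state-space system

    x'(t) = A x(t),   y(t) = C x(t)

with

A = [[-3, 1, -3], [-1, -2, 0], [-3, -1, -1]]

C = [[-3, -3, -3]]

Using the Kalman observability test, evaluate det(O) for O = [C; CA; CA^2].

-1404

CA = [[21, 6, 12]]
CA^2 = [[-105, -3, -75]]
Observability matrix O = [C; CA; CA^2] = [[-3, -3, -3], [21, 6, 12], [-105, -3, -75]]
Expanding along the first row, det(O) = (-3)·(6·(-75) - 12·(-3)) - (-3)·(21·(-75) - 12·(-105)) + (-3)·(21·(-3) - 6·(-105)) = (-3)·(-414) - (-3)·(-315) + (-3)·567 = -1404
Since det(O) ≠ 0, rank(O) = 3 and the system is completely observable.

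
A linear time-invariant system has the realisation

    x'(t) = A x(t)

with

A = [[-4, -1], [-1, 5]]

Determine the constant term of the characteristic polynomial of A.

For a 2×2 matrix, det(sI - A) = s^2 - (tr A)s + det A.
tr A = 1, det A = -21.
So p(s) = s^2 - s - 21.
The constant term is -21.

-21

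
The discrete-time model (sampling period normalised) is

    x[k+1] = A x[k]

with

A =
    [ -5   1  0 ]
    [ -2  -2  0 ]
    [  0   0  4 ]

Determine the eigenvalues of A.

det(zI - A) = z^3 - (tr A)z^2 + (M11 + M22 + M33)z - det A, where Mii is the 2×2 principal minor of A obtained by deleting row i and column i.
tr A = (-5) + (-2) + 4 = -3; M11 = (-2)·4 - 0·0 = -8 - 0 = -8; M22 = (-5)·4 - 0·0 = -20 - 0 = -20; M33 = (-5)·(-2) - 1·(-2) = 10 - (-2) = 12; sum of minors = -16.
det A = (-5)·((-2)·4 - 0·0) - 1·((-2)·4 - 0·0) + 0·((-2)·0 - (-2)·0) = (-5)·(-8) - 1·(-8) + 0·0 = 48.
So p(z) = det(zI - A) = z^3 + 3z^2 - 16z - 48.
Rational-root test: any integer root divides -48. Testing small divisors, z = -3 works: p(-3) = -27 + 27 + 48 + (-48) = 0, so (z + 3) is a factor.
Dividing, p(z) = (z + 3)(z^2 - 16).
Factor z^2 - 16: two numbers with sum 0 and product -16 are 4 and -4, so z^2 - 16 = (z - 4)(z + 4).
Hence p(z) = (z - 4) (z + 3) (z + 4), with roots -4, -3, 4.

-4, -3, 4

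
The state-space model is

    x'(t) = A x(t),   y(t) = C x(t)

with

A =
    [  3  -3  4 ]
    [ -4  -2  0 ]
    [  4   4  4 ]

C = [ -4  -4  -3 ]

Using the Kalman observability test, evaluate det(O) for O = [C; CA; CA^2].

CA = [[-8, 8, -28]]
CA^2 = [[-168, -104, -144]]
Observability matrix O = [C; CA; CA^2] = [[-4, -4, -3], [-8, 8, -28], [-168, -104, -144]]
Expanding along the first row, det(O) = (-4)·(8·(-144) - (-28)·(-104)) - (-4)·((-8)·(-144) - (-28)·(-168)) + (-3)·((-8)·(-104) - 8·(-168)) = (-4)·(-4064) - (-4)·(-3552) + (-3)·2176 = -4480
Since det(O) ≠ 0, rank(O) = 3 and the system is completely observable.

-4480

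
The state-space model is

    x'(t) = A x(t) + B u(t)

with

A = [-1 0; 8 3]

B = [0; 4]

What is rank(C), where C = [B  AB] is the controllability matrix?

AB = [[0], [12]]
Controllability matrix C = [B  AB] = [[0, 0], [4, 12]]
Every column of C is a scalar multiple of column 1 = [0, 4] (multipliers 1, 3), so the columns span a one-dimensional space.
C ≠ 0, hence rank(C) = 1.
rank(C) = 1 < n = 2, so the pair (A, B) is not completely controllable.

1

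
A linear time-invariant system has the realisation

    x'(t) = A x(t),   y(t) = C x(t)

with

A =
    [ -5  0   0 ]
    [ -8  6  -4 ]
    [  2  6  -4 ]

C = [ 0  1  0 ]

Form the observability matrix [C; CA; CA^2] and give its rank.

CA = [[-8, 6, -4]]
CA^2 = [[-16, 12, -8]]
Observability matrix O = [C; CA; CA^2] = [[0, 1, 0], [-8, 6, -4], [-16, 12, -8]]
The columns c1, c2, c3 of O are linearly dependent: -c1 + 2·c3 = 0 (check each entry), so rank(O) ≤ 2.
The 2×2 minor from rows 1, 2, columns 1, 2 is 0·6 - 1·(-8) = 0 - (-8) = 8 ≠ 0, so rank(O) = 2.
rank(O) = 2 < n = 3, so the pair (A, C) is not completely observable.

2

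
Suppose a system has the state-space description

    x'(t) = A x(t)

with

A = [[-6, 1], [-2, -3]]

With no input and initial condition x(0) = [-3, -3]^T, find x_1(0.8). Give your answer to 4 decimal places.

det(sI - A) = s^2 - (tr A)s + det A, with tr A = (-6) + (-3) = -9 and det A = (-6)·(-3) - 1·(-2) = 18 - (-2) = 20.
So p(s) = det(sI - A) = s^2 + 9s + 20.
Factor s^2 + 9s + 20: two numbers with sum -9 and product 20 are -4 and -5, so s^2 + 9s + 20 = (s + 4)(s + 5).
Hence p(s) = (s + 4) (s + 5), with roots -5, -4.
The eigenvalues -5, -4 are distinct and real, so A is diagonalisable and x(t) = e^{At} x(0) = V diag(e^{λ_i t}) V^{-1} x(0), where the columns of V are the eigenvectors.
λ = -5: A - (-5)I = [[-1, 1], [-2, 2]]. Row 1 gives (-1)·v1 + 1·v2 = 0, so take v_1 = [1, 1]^T.
λ = -4: A - (-4)I = [[-2, 1], [-2, 1]]. Row 1 gives (-2)·v1 + 1·v2 = 0, so take v_2 = [1, 2]^T.
V = [v_1 v_2] = [[1, 1], [1, 2]] has det V = 1, so V^{-1} = adj(V)/det V = [[2, -1], [-1, 1]].
Modal coordinates z(0) = V^{-1} x(0): 2·(-3) + (-1)·(-3) = -3; (-1)·(-3) + 1·(-3) = 0; so z(0) = [-3, 0]^T.
x_1(t) = Σ_i (v_i)_1 · z_i(0) · e^{λ_i t} (row 1 of V times the modal terms).
x_1(0.8) = 1·(-3)·e^{-5·0.8} + 1·0·e^{-4·0.8} = (-3)·0.018316 + 0·0.040762 = -0.0549.

-0.0549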